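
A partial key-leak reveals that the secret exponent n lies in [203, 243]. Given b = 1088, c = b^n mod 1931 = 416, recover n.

234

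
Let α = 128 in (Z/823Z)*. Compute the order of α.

The order of 128 must divide p − 1 = 822 = 2 · 3 · 137.
Divisors: 1, 2, 3, 6, 137, 274, 411, 822.
Check each in increasing order: 128^1 ≡ 128;  128^2 ≡ 747;  128^3 ≡ 148;  128^6 ≡ 506;  128^137 ≡ 174;  128^274 ≡ 648;  128^411 ≡ 1.
Smallest exponent giving 1 is 411.

411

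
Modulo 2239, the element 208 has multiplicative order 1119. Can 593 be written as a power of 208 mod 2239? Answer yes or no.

no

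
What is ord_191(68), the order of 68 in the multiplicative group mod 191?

95

The order of 68 must divide p − 1 = 190 = 2 · 5 · 19.
Divisors: 1, 2, 5, 10, 19, 38, 95, 190.
Check each in increasing order: 68^1 ≡ 68;  68^2 ≡ 40;  68^5 ≡ 121;  68^10 ≡ 125;  68^19 ≡ 109;  68^38 ≡ 39;  68^95 ≡ 1.
Smallest exponent giving 1 is 95.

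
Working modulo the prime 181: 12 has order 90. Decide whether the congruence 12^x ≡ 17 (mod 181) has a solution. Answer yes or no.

no

17 ∈ ⟨12⟩ iff 17^90 ≡ 1 (mod 181), since |⟨12⟩| = 90.
17^90 mod 181 = 180.
Since 180 ≠ 1, 17 does not lie in the subgroup.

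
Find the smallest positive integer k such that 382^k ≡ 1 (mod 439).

219

The order of 382 must divide p − 1 = 438 = 2 · 3 · 73.
Divisors: 1, 2, 3, 6, 73, 146, 219, 438.
Check each in increasing order: 382^1 ≡ 382;  382^2 ≡ 176;  382^3 ≡ 65;  382^6 ≡ 274;  382^73 ≡ 171;  382^146 ≡ 267;  382^219 ≡ 1.
Smallest exponent giving 1 is 219.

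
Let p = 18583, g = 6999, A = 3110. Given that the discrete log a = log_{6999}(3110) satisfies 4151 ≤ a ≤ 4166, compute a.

4152

Compute 6999^4151 mod 18583 = 12644, then multiply by 6999 repeatedly:
  6999^4151=12644  6999^4152=3110
Found 3110 at exponent 4152.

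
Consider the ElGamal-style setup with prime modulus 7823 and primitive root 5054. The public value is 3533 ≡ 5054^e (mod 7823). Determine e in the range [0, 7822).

136

Baby-step giant-step with m = ceil(sqrt(7822)) = 89.
Baby table (5054^j mod 7823 for j=0..88):
  0:1  1:5054  2:821  3:3144  4:1263  5:7457  6:4287  7:4611
  8:7100  9:7122  10:965  11:3381  12:2142  13:6459  14:6230  15:6668
  16:6411  17:6151  18:6375  19:4136  20:288  21:474  22:1758  23:5827
  24:3886  25:4114  26:6445  27:5881  28:2997  29:1510  30:4115  31:3676
  32:6702  33:6141  34:2773  35:3749  36:140  37:3490  38:5418  39:2072
  40:4714  41:3521  42:5632  43:4054  44:479  45:3559  46:2109  47:3960
  48:2606  49:4615  50:3847  51:2583  52:5718  53:610  54:678  55:138
  56:1205  57:3776  58:3607  59:2188  60:4253  61:4881  62:2655  63:1925
  64:4961  65:179  66:5021  67:6145  68:7343  69:7033  70:4893  71:719
  72:3954  73:3574  74:7512  75:629  76:2828  77:91  78:6180  79:4304
  80:4476  81:5411  82:5809  83:6790  84:4982  85:4614  86:6616  87:1762
  88:2574
Giant step factor: 5054^(-89) ≡ 5415 (mod 7823).
Scan 3533·5415^i mod 7823 for i = 0, 1, …:
  i=0: 3533   i=1: 3960
Match at i=1, j=47: e = 1·89 + 47 = 136.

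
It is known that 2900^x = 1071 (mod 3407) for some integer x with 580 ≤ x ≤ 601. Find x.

593

Compute 2900^580 mod 3407 = 2196, then multiply by 2900 repeatedly:
  2900^580=2196  2900^581=717  2900^582=1030  2900^583=2468  2900^584=2500
  2900^585=3311  2900^586=974  2900^587=197  2900^588=2331  2900^589=412
  2900^590=2350  2900^591=1000  2900^592=643  2900^593=1071
Found 1071 at exponent 593.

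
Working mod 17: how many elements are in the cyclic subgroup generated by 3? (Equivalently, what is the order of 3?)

16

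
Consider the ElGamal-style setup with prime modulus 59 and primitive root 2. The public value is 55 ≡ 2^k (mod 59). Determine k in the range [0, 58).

31

Baby-step giant-step with m = ceil(sqrt(58)) = 8.
Baby table (2^j mod 59 for j=0..7):
  0:1  1:2  2:4  3:8  4:16  5:32  6:5  7:10
Giant step factor: 2^(-8) ≡ 3 (mod 59).
Scan 55·3^i mod 59 for i = 0, 1, …:
  i=0: 55   i=1: 47   i=2: 23   i=3: 10
Match at i=3, j=7: k = 3·8 + 7 = 31.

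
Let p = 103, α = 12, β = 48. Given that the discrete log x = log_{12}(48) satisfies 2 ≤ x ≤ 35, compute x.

Compute 12^2 mod 103 = 41, then multiply by 12 repeatedly:
  12^2=41  12^3=80  12^4=33  12^5=87  12^6=14
  12^7=65  12^8=59  12^9=90  12^10=50  12^11=85
  12^12=93  12^13=86  12^14=2  12^15=24  12^16=82
  12^17=57  12^18=66  12^19=71  12^20=28  12^21=27
  12^22=15  12^23=77  12^24=100  12^25=67  12^26=83
  12^27=69  12^28=4  12^29=48
Found 48 at exponent 29.

29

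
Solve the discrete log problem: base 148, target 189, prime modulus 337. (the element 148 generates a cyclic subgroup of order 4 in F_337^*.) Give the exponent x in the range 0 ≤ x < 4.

Successive powers of 148 modulo 337:
  148^0=1  148^1=148  148^2=336  148^3=189
So 148^3 ≡ 189 (mod 337), giving x = 3.

3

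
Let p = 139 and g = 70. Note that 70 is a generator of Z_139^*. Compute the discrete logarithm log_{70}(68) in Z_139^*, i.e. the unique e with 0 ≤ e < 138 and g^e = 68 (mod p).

Baby-step giant-step with m = ceil(sqrt(138)) = 12.
Baby table (70^j mod 139 for j=0..11):
  0:1  1:70  2:35  3:87  4:113  5:126  6:63  7:101
  8:120  9:60  10:30  11:15
Giant step factor: 70^(-12) ≡ 65 (mod 139).
Scan 68·65^i mod 139 for i = 0, 1, …:
  i=0: 68   i=1: 111   i=2: 126
Match at i=2, j=5: e = 2·12 + 5 = 29.

29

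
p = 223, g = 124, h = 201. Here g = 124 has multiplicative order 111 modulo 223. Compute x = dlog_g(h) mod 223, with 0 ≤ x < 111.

23

Baby-step giant-step with m = ceil(sqrt(111)) = 11.
Baby table (124^j mod 223 for j=0..10):
  0:1  1:124  2:212  3:197  4:121  5:63  6:7  7:199
  8:146  9:41  10:178
Giant step factor: 124^(-11) ≡ 89 (mod 223).
Scan 201·89^i mod 223 for i = 0, 1, …:
  i=0: 201   i=1: 49   i=2: 124
Match at i=2, j=1: x = 2·11 + 1 = 23.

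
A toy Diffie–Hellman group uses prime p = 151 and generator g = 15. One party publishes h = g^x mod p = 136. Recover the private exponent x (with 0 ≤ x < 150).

Baby-step giant-step with m = ceil(sqrt(150)) = 13.
Baby table (15^j mod 151 for j=0..12):
  0:1  1:15  2:74  3:53  4:40  5:147  6:91  7:6
  8:90  9:142  10:16  11:89  12:127
Giant step factor: 15^(-13) ≡ 13 (mod 151).
Scan 136·13^i mod 151 for i = 0, 1, …:
  i=0: 136   i=1: 107   i=2: 32   i=3: 114
  i=4: 123   i=5: 89
Match at i=5, j=11: x = 5·13 + 11 = 76.

76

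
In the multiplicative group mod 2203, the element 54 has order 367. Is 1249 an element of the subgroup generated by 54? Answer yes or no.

no

1249 ∈ ⟨54⟩ iff 1249^367 ≡ 1 (mod 2203), since |⟨54⟩| = 367.
1249^367 mod 2203 = 2202.
Since 2202 ≠ 1, 1249 does not lie in the subgroup.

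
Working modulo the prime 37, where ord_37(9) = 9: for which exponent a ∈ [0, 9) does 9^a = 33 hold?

8

Successive powers of 9 modulo 37:
  9^0=1  9^1=9  9^2=7  9^3=26  9^4=12  9^5=34
  9^6=10  9^7=16  9^8=33
So 9^8 ≡ 33 (mod 37), giving a = 8.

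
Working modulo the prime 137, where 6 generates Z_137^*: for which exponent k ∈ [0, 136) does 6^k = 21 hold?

Baby-step giant-step with m = ceil(sqrt(136)) = 12.
Baby table (6^j mod 137 for j=0..11):
  0:1  1:6  2:36  3:79  4:63  5:104  6:76  7:45
  8:133  9:113  10:130  11:95
Giant step factor: 6^(-12) ≡ 81 (mod 137).
Scan 21·81^i mod 137 for i = 0, 1, …:
  i=0: 21   i=1: 57   i=2: 96   i=3: 104
Match at i=3, j=5: k = 3·12 + 5 = 41.

41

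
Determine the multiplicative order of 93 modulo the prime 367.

366

The order of 93 must divide p − 1 = 366 = 2 · 3 · 61.
Divisors: 1, 2, 3, 6, 61, 122, 183, 366.
Check each in increasing order: 93^1 ≡ 93;  93^2 ≡ 208;  93^3 ≡ 260;  93^6 ≡ 72;  93^61 ≡ 284;  93^122 ≡ 283;  93^183 ≡ 366;  93^366 ≡ 1.
Smallest exponent giving 1 is 366.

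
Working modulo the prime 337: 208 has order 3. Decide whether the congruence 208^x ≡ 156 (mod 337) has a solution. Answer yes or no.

⟨208⟩ has order 3; its elements mod 337 are {1, 128, 208}.
156 is not in this set.

no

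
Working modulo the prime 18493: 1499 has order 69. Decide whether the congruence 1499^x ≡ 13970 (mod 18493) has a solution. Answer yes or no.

13970 ∈ ⟨1499⟩ iff 13970^69 ≡ 1 (mod 18493), since |⟨1499⟩| = 69.
13970^69 mod 18493 = 1.
Since 1 = 1, 13970 lies in the subgroup.

yes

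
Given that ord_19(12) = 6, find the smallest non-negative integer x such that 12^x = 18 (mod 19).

3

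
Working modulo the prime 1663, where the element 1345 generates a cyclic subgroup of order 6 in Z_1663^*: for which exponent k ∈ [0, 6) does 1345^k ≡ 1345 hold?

1

Successive powers of 1345 modulo 1663:
  1345^0=1  1345^1=1345
So 1345^1 ≡ 1345 (mod 1663), giving k = 1.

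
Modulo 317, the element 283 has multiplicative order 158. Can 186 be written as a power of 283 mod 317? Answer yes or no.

186 ∈ ⟨283⟩ iff 186^158 ≡ 1 (mod 317), since |⟨283⟩| = 158.
186^158 mod 317 = 1.
Since 1 = 1, 186 lies in the subgroup.

yes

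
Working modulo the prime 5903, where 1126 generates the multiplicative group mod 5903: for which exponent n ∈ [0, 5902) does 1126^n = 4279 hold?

Baby-step giant-step with m = ceil(sqrt(5902)) = 77.
Baby table (1126^j mod 5903 for j=0..76):
  0:1  1:1126  2:4634  3:5535  4:4745  5:655  6:5558  7:1128
  8:983  9:2997  10:4009  11:4242  12:965  13:438  14:3239  15:4963
  16:4100  17:454  18:3546  19:2368  20:4115  21:5538  22:2220  23:2751
  24:4454  25:3557  26:2948  27:1962  28:1490  29:1288  30:4053  31:659
  32:4159  33:1955  34:5414  35:4268  36:726  37:2862  38:5477  39:4370
  40:3421  41:3290  42:3359  43:4314  44:5298  45:3518  46:355  47:4229
  48:4036  49:5129  50:2120  51:2308  52:1488  53:4939  54:688  55:1395
  56:572  57:645  58:201  59:2012  60:4663  61:2771  62:3362  63:1789
  64:1491  65:2414  66:2784  67:291  68:3001  69:2610  70:5069  71:5396
  72:1709  73:5859  74:3583  75:2709  76:4386
Giant step factor: 1126^(-77) ≡ 1471 (mod 5903).
Scan 4279·1471^i mod 5903 for i = 0, 1, …:
  i=0: 4279   i=1: 1811   i=2: 1728   i=3: 3598
  i=4: 3570   i=5: 3703   i=6: 4547   i=7: 538
  i=8: 396   i=9: 4022     …   i=49: 3728
  i=50: 1
Match at i=50, j=0: n = 50·77 + 0 = 3850.

3850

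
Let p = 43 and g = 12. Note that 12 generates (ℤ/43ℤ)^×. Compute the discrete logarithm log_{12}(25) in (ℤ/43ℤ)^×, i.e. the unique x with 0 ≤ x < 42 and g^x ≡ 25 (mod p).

20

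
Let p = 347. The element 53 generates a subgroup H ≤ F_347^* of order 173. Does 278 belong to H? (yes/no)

yes

278 ∈ ⟨53⟩ iff 278^173 ≡ 1 (mod 347), since |⟨53⟩| = 173.
278^173 mod 347 = 1.
Since 1 = 1, 278 lies in the subgroup.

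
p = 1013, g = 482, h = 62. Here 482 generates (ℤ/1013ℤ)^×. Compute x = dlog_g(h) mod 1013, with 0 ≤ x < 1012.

208

Baby-step giant-step with m = ceil(sqrt(1012)) = 32.
Baby table (482^j mod 1013 for j=0..31):
  0:1  1:482  2:347  3:109  4:875  5:342  6:738  7:153
  8:810  9:415  10:469  11:159  12:663  13:471  14:110  15:344
  16:689  17:847  18:15  19:139  20:140  21:622  22:969  23:65
  24:940  25:269  26:1007  27:147  28:957  29:359  30:828  31:987
Giant step factor: 482^(-32) ≡ 229 (mod 1013).
Scan 62·229^i mod 1013 for i = 0, 1, …:
  i=0: 62   i=1: 16   i=2: 625   i=3: 292
  i=4: 10   i=5: 264   i=6: 689
Match at i=6, j=16: x = 6·32 + 16 = 208.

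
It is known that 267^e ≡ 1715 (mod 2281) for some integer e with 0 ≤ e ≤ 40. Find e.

31

Compute 267^0 mod 2281 = 1, then multiply by 267 repeatedly:
  267^0=1  267^1=267  267^2=578  267^3=1499  267^4=1058
  267^5=1923  267^6=216  267^7=647  267^8=1674  267^9=2163
  267^10=428  267^11=226  267^12=1036  267^13=611  267^14=1186
  267^15=1884  267^16=1208  267^17=915  267^18=238  267^19=1959
  267^20=704  267^21=926  267^22=894  267^23=1474  267^24=1226
  267^25=1159  267^26=1518  267^27=1569  267^28=1500  267^29=1325
  267^30=220  267^31=1715
Found 1715 at exponent 31.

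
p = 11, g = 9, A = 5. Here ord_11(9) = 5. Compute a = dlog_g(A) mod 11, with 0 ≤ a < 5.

4

Successive powers of 9 modulo 11:
  9^0=1  9^1=9  9^2=4  9^3=3  9^4=5
So 9^4 ≡ 5 (mod 11), giving a = 4.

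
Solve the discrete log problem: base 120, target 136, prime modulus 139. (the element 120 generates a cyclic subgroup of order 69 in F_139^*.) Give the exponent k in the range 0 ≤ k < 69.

38

Baby-step giant-step with m = ceil(sqrt(69)) = 9.
Baby table (120^j mod 139 for j=0..8):
  0:1  1:120  2:83  3:91  4:78  5:47  6:80  7:9
  8:107
Giant step factor: 120^(-9) ≡ 131 (mod 139).
Scan 136·131^i mod 139 for i = 0, 1, …:
  i=0: 136   i=1: 24   i=2: 86   i=3: 7
  i=4: 83
Match at i=4, j=2: k = 4·9 + 2 = 38.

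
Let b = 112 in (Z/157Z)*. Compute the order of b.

The order of 112 must divide p − 1 = 156 = 2^2 · 3 · 13.
Divisors: 1, 2, 3, 4, 6, 12, 13, 26, 39, 52, 78, 156.
Check each in increasing order: 112^1 ≡ 112;  112^2 ≡ 141;  112^3 ≡ 92;  112^4 ≡ 99;  112^6 ≡ 143;  112^12 ≡ 39;  112^13 ≡ 129;  112^26 ≡ 156;  112^39 ≡ 28;  112^52 ≡ 1.
Smallest exponent giving 1 is 52.

52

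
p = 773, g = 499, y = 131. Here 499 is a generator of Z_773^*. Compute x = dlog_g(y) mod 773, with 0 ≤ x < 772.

Baby-step giant-step with m = ceil(sqrt(772)) = 28.
Baby table (499^j mod 773 for j=0..27):
  0:1  1:499  2:95  3:252  4:522  5:750  6:118  7:134
  8:388  9:362  10:529  11:378  12:10  13:352  14:177  15:201
  16:582  17:543  18:407  19:567  20:15  21:528  22:652  23:688
  24:100  25:428  26:224  27:464
Giant step factor: 499^(-28) ≡ 189 (mod 773).
Scan 131·189^i mod 773 for i = 0, 1, …:
  i=0: 131   i=1: 23   i=2: 482   i=3: 657
  i=4: 493   i=5: 417   i=6: 740   i=7: 720
  i=8: 32   i=9: 637     …   i=13: 391
  i=14: 464
Match at i=14, j=27: x = 14·28 + 27 = 419.

419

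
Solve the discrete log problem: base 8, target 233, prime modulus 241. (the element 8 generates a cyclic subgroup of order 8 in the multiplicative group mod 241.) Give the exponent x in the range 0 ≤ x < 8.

5

Successive powers of 8 modulo 241:
  8^0=1  8^1=8  8^2=64  8^3=30  8^4=240  8^5=233
So 8^5 ≡ 233 (mod 241), giving x = 5.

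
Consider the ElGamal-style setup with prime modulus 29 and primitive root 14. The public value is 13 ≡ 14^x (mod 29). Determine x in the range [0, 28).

10

Successive powers of 14 modulo 29:
  14^0=1  14^1=14  14^2=22  14^3=18  14^4=20  14^5=19
  14^6=5  14^7=12  14^8=23  14^9=3  14^10=13
So 14^10 ≡ 13 (mod 29), giving x = 10.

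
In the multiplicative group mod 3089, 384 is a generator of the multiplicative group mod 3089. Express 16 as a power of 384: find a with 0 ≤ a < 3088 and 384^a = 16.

2512

Baby-step giant-step with m = ceil(sqrt(3088)) = 56.
Baby table (384^j mod 3089 for j=0..55):
  0:1  1:384  2:2273  3:1734  4:1721  5:2907  6:1159  7:240
  8:2579  9:1856  10:2234  11:2203  12:2655  13:150  14:1998  15:1160
  16:624  17:1763  18:501  19:866  20:2021  21:725  22:390  23:1488
  24:3016  25:2858  26:877  27:67  28:1016  29:930  30:1885  31:1014
  32:162  33:428  34:635  35:2898  36:792  37:1406  38:2418  39:1812
  40:783  41:1039  42:495  43:1651  44:739  45:2677  46:2420  47:2580
  48:2240  49:1418  50:848  51:1287  52:3057  53:68  54:1400  55:114
Giant step factor: 384^(-56) ≡ 2512 (mod 3089).
Scan 16·2512^i mod 3089 for i = 0, 1, …:
  i=0: 16   i=1: 35   i=2: 1428   i=3: 807
  i=4: 800   i=5: 1750   i=6: 353   i=7: 193
  i=8: 2932   i=9: 1008     …   i=43: 1024
  i=44: 2240
Match at i=44, j=48: a = 44·56 + 48 = 2512.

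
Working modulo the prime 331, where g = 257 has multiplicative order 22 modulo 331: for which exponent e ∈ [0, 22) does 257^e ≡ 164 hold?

5

Successive powers of 257 modulo 331:
  257^0=1  257^1=257  257^2=180  257^3=251  257^4=293  257^5=164
So 257^5 ≡ 164 (mod 331), giving e = 5.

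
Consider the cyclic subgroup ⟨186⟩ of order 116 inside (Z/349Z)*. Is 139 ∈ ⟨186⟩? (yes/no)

yes

139 ∈ ⟨186⟩ iff 139^116 ≡ 1 (mod 349), since |⟨186⟩| = 116.
139^116 mod 349 = 1.
Since 1 = 1, 139 lies in the subgroup.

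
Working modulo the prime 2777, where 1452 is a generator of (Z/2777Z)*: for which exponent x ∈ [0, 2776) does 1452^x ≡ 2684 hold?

Baby-step giant-step with m = ceil(sqrt(2776)) = 53.
Baby table (1452^j mod 2777 for j=0..52):
  0:1  1:1452  2:561  3:911  4:920  5:103  6:2375  7:2243
  8:2192  9:342  10:2278  11:249  12:538  13:839  14:1902  15:1366
  16:654  17:2651  18:330  19:1516  20:1848  21:714  22:907  23:666
  24:636  25:1508  26:1340  27:1780  28:1950  29:1637  30:2589  31:1947
  32:58  33:906  34:1991  35:75  36:597  37:420  38:1677  39:2352
  40:2171  41:397  42:1605  43:557  44:657  45:1453  46:2013  47:1472
  48:1831  49:1023  50:2478  51:1841  52:1658
Giant step factor: 1452^(-53) ≡ 2697 (mod 2777).
Scan 2684·2697^i mod 2777 for i = 0, 1, …:
  i=0: 2684   i=1: 1886   i=2: 1855   i=3: 1558
  i=4: 325   i=5: 1770   i=6: 27   i=7: 617
  i=8: 626   i=9: 2683     …   i=42: 1573
  i=43: 1902
Match at i=43, j=14: x = 43·53 + 14 = 2293.

2293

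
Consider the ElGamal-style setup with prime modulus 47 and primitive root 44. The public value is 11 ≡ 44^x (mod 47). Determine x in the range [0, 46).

Successive powers of 44 modulo 47:
  44^0=1  44^1=44  44^2=9  44^3=20  44^4=34  44^5=39
  44^6=24  44^7=22  44^8=28  44^9=10  44^10=17  44^11=43
  44^12=12  44^13=11
So 44^13 ≡ 11 (mod 47), giving x = 13.

13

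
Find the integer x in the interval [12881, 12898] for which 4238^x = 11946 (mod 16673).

Compute 4238^12881 mod 16673 = 10483, then multiply by 4238 repeatedly:
  4238^12881=10483  4238^12882=10082  4238^12883=11290  4238^12884=12183  4238^12885=11946
Found 11946 at exponent 12885.

12885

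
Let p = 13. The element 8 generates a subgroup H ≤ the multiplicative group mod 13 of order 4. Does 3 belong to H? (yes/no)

no

3 ∈ ⟨8⟩ iff 3^4 ≡ 1 (mod 13), since |⟨8⟩| = 4.
3^4 mod 13 = 3.
Since 3 ≠ 1, 3 does not lie in the subgroup.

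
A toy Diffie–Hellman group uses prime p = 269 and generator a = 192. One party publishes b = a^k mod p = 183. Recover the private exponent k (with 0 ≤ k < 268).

43

Baby-step giant-step with m = ceil(sqrt(268)) = 17.
Baby table (192^j mod 269 for j=0..16):
  0:1  1:192  2:11  3:229  4:121  5:98  6:255  7:2
  8:115  9:22  10:189  11:242  12:196  13:241  14:4  15:230
  16:44
Giant step factor: 192^(-17) ≡ 116 (mod 269).
Scan 183·116^i mod 269 for i = 0, 1, …:
  i=0: 183   i=1: 246   i=2: 22
Match at i=2, j=9: k = 2·17 + 9 = 43.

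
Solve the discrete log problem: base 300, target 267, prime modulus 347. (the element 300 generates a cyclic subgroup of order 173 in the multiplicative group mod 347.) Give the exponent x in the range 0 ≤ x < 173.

50

Baby-step giant-step with m = ceil(sqrt(173)) = 14.
Baby table (300^j mod 347 for j=0..13):
  0:1  1:300  2:127  3:277  4:167  5:132  6:42  7:108
  8:129  9:183  10:74  11:339  12:29  13:25
Giant step factor: 300^(-14) ≡ 246 (mod 347).
Scan 267·246^i mod 347 for i = 0, 1, …:
  i=0: 267   i=1: 99   i=2: 64   i=3: 129
Match at i=3, j=8: x = 3·14 + 8 = 50.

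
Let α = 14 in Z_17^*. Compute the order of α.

16

The order of 14 must divide p − 1 = 16 = 2^4.
Divisors: 1, 2, 4, 8, 16.
Check each in increasing order: 14^1 ≡ 14;  14^2 ≡ 9;  14^4 ≡ 13;  14^8 ≡ 16;  14^16 ≡ 1.
Smallest exponent giving 1 is 16.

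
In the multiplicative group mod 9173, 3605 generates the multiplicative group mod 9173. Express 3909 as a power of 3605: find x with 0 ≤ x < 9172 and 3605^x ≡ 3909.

4479

Baby-step giant-step with m = ceil(sqrt(9172)) = 96.
Baby table (3605^j mod 9173 for j=0..95):
  0:1  1:3605  2:7057  3:3756  4:1032  5:5295  6:8635  7:5186
  8:956  9:6505  10:4337  11:4093  12:5081  13:7697  14:8533  15:4396
  16:5809  17:8659  18:9149  19:5210  20:4919  21:1586  22:2751  23:1342
  24:3739  25:3958  26:4575  27:8994  28:5988  29:2671  30:6478  31:7905
  32:6187  33:4572  34:7352  35:3163  36:576  37:3382  38:1193  39:7801
  40:7360  41:4484  42:1994  43:5911  44:276  45:4296  46:3056  47:107
  48:469  49:2913  50:7453  51:348  52:7012  53:6645  54:4522  55:1389
  56:8060  57:5409  58:6820  59:2460  60:7182  61:4904  62:2549  63:6972
  64:40  65:6605  66:7090  67:3472  68:4588  69:821  70:5999  71:5634
  72:1548  73:3356  74:8366  75:7779  76:1434  77:5171  78:1919  79:1553
  80:3035  81:6959  82:8213  83:6594  84:4127  85:8402  86:9137  87:7815
  88:2792  89:2379  90:8713  91:2013  92:1022  93:5937  94:2276  95:4318
Giant step factor: 3605^(-96) ≡ 7348 (mod 9173).
Scan 3909·7348^i mod 9173 for i = 0, 1, …:
  i=0: 3909   i=1: 2669   i=2: 9111   i=3: 3074
  i=4: 3826   i=5: 7376   i=6: 4764   i=7: 1704
  i=8: 9020   i=9: 4035     …   i=45: 7606
  i=46: 6972
Match at i=46, j=63: x = 46·96 + 63 = 4479.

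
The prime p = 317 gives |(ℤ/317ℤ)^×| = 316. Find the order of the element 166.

The order of 166 must divide p − 1 = 316 = 2^2 · 79.
Divisors: 1, 2, 4, 79, 158, 316.
Check each in increasing order: 166^1 ≡ 166;  166^2 ≡ 294;  166^4 ≡ 212;  166^79 ≡ 114;  166^158 ≡ 316;  166^316 ≡ 1.
Smallest exponent giving 1 is 316.

316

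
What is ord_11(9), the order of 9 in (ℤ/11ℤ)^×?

5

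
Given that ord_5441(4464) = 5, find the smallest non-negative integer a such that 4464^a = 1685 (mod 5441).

3

Successive powers of 4464 modulo 5441:
  4464^0=1  4464^1=4464  4464^2=2354  4464^3=1685
So 4464^3 ≡ 1685 (mod 5441), giving a = 3.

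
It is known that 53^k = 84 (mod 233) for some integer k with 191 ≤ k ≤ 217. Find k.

197

Compute 53^191 mod 233 = 122, then multiply by 53 repeatedly:
  53^191=122  53^192=175  53^193=188  53^194=178  53^195=114
  53^196=217  53^197=84
Found 84 at exponent 197.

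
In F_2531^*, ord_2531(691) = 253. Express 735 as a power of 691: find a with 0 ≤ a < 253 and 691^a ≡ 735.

Baby-step giant-step with m = ceil(sqrt(253)) = 16.
Baby table (691^j mod 2531 for j=0..15):
  0:1  1:691  2:1653  3:742  4:1460  5:1522  6:1337  7:52
  8:498  9:2433  10:619  11:2521  12:683  13:1187  14:173  15:586
Giant step factor: 691^(-16) ≡ 1861 (mod 2531).
Scan 735·1861^i mod 2531 for i = 0, 1, …:
  i=0: 735   i=1: 1095   i=2: 340   i=3: 2521
Match at i=3, j=11: a = 3·16 + 11 = 59.

59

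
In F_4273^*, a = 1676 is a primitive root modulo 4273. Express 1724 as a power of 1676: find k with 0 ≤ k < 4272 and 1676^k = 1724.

396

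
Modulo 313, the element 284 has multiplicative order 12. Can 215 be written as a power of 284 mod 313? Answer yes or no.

yes

215 ∈ ⟨284⟩ iff 215^12 ≡ 1 (mod 313), since |⟨284⟩| = 12.
215^12 mod 313 = 1.
Since 1 = 1, 215 lies in the subgroup.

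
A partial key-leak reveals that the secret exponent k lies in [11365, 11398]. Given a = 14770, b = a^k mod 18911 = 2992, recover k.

11371

Compute 14770^11365 mod 18911 = 7799, then multiply by 14770 repeatedly:
  14770^11365=7799  14770^11366=4329  14770^11367=1239  14770^11368=13093  14770^11369=18635
  14770^11370=8256  14770^11371=2992
Found 2992 at exponent 11371.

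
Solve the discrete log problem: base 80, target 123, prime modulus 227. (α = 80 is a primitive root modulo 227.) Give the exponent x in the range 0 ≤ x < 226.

Baby-step giant-step with m = ceil(sqrt(226)) = 16.
Baby table (80^j mod 227 for j=0..15):
  0:1  1:80  2:44  3:115  4:120  5:66  6:59  7:180
  8:99  9:202  10:43  11:35  12:76  13:178  14:166  15:114
Giant step factor: 80^(-16) ≡ 210 (mod 227).
Scan 123·210^i mod 227 for i = 0, 1, …:
  i=0: 123   i=1: 179   i=2: 135   i=3: 202
Match at i=3, j=9: x = 3·16 + 9 = 57.

57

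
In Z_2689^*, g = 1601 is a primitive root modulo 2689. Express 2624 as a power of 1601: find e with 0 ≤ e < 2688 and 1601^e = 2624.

1757

Baby-step giant-step with m = ceil(sqrt(2688)) = 52.
Baby table (1601^j mod 2689 for j=0..51):
  0:1  1:1601  2:584  3:1901  4:2242  5:2316  6:2474  7:2666
  8:823  9:13  10:1990  11:2214  12:512  13:2256  14:529  15:2583
  16:2390  17:2632  18:169  19:1669  20:1892  21:1278  22:2438  23:1499
  24:1311  25:1491  26:1948  27:2197  28:185  29:395  30:480  31:2115
  32:664  33:909  34:560  35:1123  36:1671  37:2405  38:2446  39:862
  40:605  41:565  42:1061  43:1902  44:1154  45:211  46:1686  47:2219
  48:450  49:2487  50:1967  51:348
Giant step factor: 1601^(-52) ≡ 210 (mod 2689).
Scan 2624·210^i mod 2689 for i = 0, 1, …:
  i=0: 2624   i=1: 2484   i=2: 2663   i=3: 2607
  i=4: 1603   i=5: 505   i=6: 1179   i=7: 202
  i=8: 2085   i=9: 2232     …   i=32: 835
  i=33: 565
Match at i=33, j=41: e = 33·52 + 41 = 1757.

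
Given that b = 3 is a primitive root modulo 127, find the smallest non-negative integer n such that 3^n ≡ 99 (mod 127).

Baby-step giant-step with m = ceil(sqrt(126)) = 12.
Baby table (3^j mod 127 for j=0..11):
  0:1  1:3  2:9  3:27  4:81  5:116  6:94  7:28
  8:84  9:125  10:121  11:109
Giant step factor: 3^(-12) ≡ 87 (mod 127).
Scan 99·87^i mod 127 for i = 0, 1, …:
  i=0: 99   i=1: 104   i=2: 31   i=3: 30
  i=4: 70   i=5: 121
Match at i=5, j=10: n = 5·12 + 10 = 70.

70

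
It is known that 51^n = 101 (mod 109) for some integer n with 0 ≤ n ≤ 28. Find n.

9

Compute 51^0 mod 109 = 1, then multiply by 51 repeatedly:
  51^0=1  51^1=51  51^2=94  51^3=107  51^4=7
  51^5=30  51^6=4  51^7=95  51^8=49  51^9=101
Found 101 at exponent 9.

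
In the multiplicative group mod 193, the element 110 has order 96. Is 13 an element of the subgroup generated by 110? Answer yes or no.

no

13 ∈ ⟨110⟩ iff 13^96 ≡ 1 (mod 193), since |⟨110⟩| = 96.
13^96 mod 193 = 192.
Since 192 ≠ 1, 13 does not lie in the subgroup.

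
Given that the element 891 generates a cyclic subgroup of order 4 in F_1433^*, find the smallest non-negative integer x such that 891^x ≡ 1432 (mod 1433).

2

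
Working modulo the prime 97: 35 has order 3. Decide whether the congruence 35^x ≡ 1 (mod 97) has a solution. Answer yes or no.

yes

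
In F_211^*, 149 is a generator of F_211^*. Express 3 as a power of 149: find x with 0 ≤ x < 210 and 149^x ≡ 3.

Successive powers of 149 modulo 211:
  149^0=1  149^1=149  149^2=46  149^3=102  149^4=6  149^5=50
  149^6=65  149^7=190  149^8=36  149^9=89  149^10=179  149^11=85
  149^12=5  149^13=112  149^14=19  149^15=88  149^16=30  149^17=39
  149^18=114  149^19=106  149^20=180  149^21=23  149^22=51  149^23=3
So 149^23 ≡ 3 (mod 211), giving x = 23.

23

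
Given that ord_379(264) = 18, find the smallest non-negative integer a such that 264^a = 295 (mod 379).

Successive powers of 264 modulo 379:
  264^0=1  264^1=264  264^2=339  264^3=52  264^4=84  264^5=194
  264^6=51  264^7=199  264^8=234  264^9=378  264^10=115  264^11=40
  264^12=327  264^13=295
So 264^13 ≡ 295 (mod 379), giving a = 13.

13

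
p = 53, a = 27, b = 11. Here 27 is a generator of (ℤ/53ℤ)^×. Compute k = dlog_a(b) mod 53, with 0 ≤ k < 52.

Baby-step giant-step with m = ceil(sqrt(52)) = 8.
Baby table (27^j mod 53 for j=0..7):
  0:1  1:27  2:40  3:20  4:10  5:5  6:29  7:41
Giant step factor: 27^(-8) ≡ 44 (mod 53).
Scan 11·44^i mod 53 for i = 0, 1, …:
  i=0: 11   i=1: 7   i=2: 43   i=3: 37
  i=4: 38   i=5: 29
Match at i=5, j=6: k = 5·8 + 6 = 46.

46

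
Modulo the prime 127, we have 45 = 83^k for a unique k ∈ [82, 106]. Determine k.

97

Compute 83^82 mod 127 = 69, then multiply by 83 repeatedly:
  83^82=69  83^83=12  83^84=107  83^85=118  83^86=15
  83^87=102  83^88=84  83^89=114  83^90=64  83^91=105
  83^92=79  83^93=80  83^94=36  83^95=67  83^96=100
  83^97=45
Found 45 at exponent 97.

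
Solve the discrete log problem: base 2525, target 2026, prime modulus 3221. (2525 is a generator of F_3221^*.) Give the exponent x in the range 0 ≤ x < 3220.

409

Baby-step giant-step with m = ceil(sqrt(3220)) = 57.
Baby table (2525^j mod 3221 for j=0..56):
  0:1  1:2525  2:1266  3:1418  4:1919  5:1091  6:820  7:2618
  8:958  9:3200  10:1732  11:2403  12:2432  13:1574  14:2857  15:2106
  16:3000  17:2429  18:441  19:2280  20:1073  21:464  22:2377  23:1202
  24:868  25:1420  26:527  27:402  28:435  29:14  30:3140  31:1619
  32:526  33:1098  34:2390  35:1817  36:1221  37:528  38:2927  39:1701
  40:1432  41:1838  42:2710  43:1346  44:495  45:127  46:1796  47:2953
  48:2931  49:2138  50:54  51:1068  52:723  53:2489  54:554  55:936
  56:2407
Giant step factor: 2525^(-57) ≡ 851 (mod 3221).
Scan 2026·851^i mod 3221 for i = 0, 1, …:
  i=0: 2026   i=1: 891   i=2: 1306   i=3: 161
  i=4: 1729   i=5: 2603   i=6: 2326   i=7: 1732
Match at i=7, j=10: x = 7·57 + 10 = 409.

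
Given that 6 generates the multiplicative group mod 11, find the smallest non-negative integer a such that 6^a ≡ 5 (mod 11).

Successive powers of 6 modulo 11:
  6^0=1  6^1=6  6^2=3  6^3=7  6^4=9  6^5=10
  6^6=5
So 6^6 ≡ 5 (mod 11), giving a = 6.

6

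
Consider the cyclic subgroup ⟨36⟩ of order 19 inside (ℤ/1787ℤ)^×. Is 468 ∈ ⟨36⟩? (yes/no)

⟨36⟩ has order 19; its elements mod 1787 are {1, 36, 91, 109, 194, 350, 623, 984, 1133, 1159, 1241, 1244, 1296, 1471, 1474, 1489, 1571, 1623, 1781}.
468 is not in this set.

no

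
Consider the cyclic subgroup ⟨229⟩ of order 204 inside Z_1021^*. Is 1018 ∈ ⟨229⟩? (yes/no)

yes

1018 ∈ ⟨229⟩ iff 1018^204 ≡ 1 (mod 1021), since |⟨229⟩| = 204.
1018^204 mod 1021 = 1.
Since 1 = 1, 1018 lies in the subgroup.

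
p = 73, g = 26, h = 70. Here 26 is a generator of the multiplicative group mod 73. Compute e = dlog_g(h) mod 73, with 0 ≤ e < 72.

Baby-step giant-step with m = ceil(sqrt(72)) = 9.
Baby table (26^j mod 73 for j=0..8):
  0:1  1:26  2:19  3:56  4:69  5:42  6:70  7:68
  8:16
Giant step factor: 26^(-9) ≡ 63 (mod 73).
Scan 70·63^i mod 73 for i = 0, 1, …:
  i=0: 70
Match at i=0, j=6: e = 0·9 + 6 = 6.

6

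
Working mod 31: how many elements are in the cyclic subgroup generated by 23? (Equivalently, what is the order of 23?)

10

The order of 23 must divide p − 1 = 30 = 2 · 3 · 5.
Divisors: 1, 2, 3, 5, 6, 10, 15, 30.
Check each in increasing order: 23^1 ≡ 23;  23^2 ≡ 2;  23^3 ≡ 15;  23^5 ≡ 30;  23^6 ≡ 8;  23^10 ≡ 1.
Smallest exponent giving 1 is 10.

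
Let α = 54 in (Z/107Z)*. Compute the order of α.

106

The order of 54 must divide p − 1 = 106 = 2 · 53.
Divisors: 1, 2, 53, 106.
Check each in increasing order: 54^1 ≡ 54;  54^2 ≡ 27;  54^53 ≡ 106;  54^106 ≡ 1.
Smallest exponent giving 1 is 106.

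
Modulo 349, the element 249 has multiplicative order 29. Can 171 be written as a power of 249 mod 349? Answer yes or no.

yes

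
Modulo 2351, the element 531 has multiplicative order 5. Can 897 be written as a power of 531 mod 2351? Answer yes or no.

no

⟨531⟩ has order 5; its elements mod 2351 are {1, 207, 531, 1771, 2192}.
897 is not in this set.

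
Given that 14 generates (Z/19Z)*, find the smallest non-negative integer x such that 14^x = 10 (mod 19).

Successive powers of 14 modulo 19:
  14^0=1  14^1=14  14^2=6  14^3=8  14^4=17  14^5=10
So 14^5 ≡ 10 (mod 19), giving x = 5.

5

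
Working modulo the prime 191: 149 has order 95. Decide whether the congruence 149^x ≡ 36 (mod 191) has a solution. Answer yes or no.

yes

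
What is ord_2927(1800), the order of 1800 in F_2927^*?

The order of 1800 must divide p − 1 = 2926 = 2 · 7 · 11 · 19.
Divisors: 1, 2, 7, 11, 14, 19, 22, 38, 77, 133, 154, 209, 266, 418, 1463, 2926.
Check each in increasing order: 1800^1 ≡ 1800;  1800^2 ≡ 2738;  1800^7 ≡ 2203;  1800^11 ≡ 968;  1800^14 ≡ 243;  1800^19 ≡ 1349;  1800^22 ≡ 384;  1800^38 ≡ 2134;  1800^77 ≡ 1687;  1800^133 ≡ 1226;  1800^154 ≡ 925;  1800^209 ≡ 1.
Smallest exponent giving 1 is 209.

209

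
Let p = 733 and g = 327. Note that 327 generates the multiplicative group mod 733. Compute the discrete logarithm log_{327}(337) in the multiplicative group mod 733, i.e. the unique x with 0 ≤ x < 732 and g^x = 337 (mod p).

Baby-step giant-step with m = ceil(sqrt(732)) = 28.
Baby table (327^j mod 733 for j=0..27):
  0:1  1:327  2:644  3:217  4:591  5:478  6:177  7:705
  8:373  9:293  10:521  11:311  12:543  13:175  14:51  15:551
  16:592  17:72  18:88  19:189  20:231  21:38  22:698  23:283
  24:183  25:468  26:572  27:129
Giant step factor: 327^(-28) ≡ 31 (mod 733).
Scan 337·31^i mod 733 for i = 0, 1, …:
  i=0: 337   i=1: 185   i=2: 604   i=3: 399
  i=4: 641   i=5: 80   i=6: 281   i=7: 648
  i=8: 297   i=9: 411     …   i=15: 247
  i=16: 327
Match at i=16, j=1: x = 16·28 + 1 = 449.

449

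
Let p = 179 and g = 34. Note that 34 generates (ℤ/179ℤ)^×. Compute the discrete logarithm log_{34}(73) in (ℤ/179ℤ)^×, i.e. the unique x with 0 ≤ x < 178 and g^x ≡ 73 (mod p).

175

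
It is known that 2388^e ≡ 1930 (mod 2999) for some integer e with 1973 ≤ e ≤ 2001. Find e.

1981

Compute 2388^1973 mod 2999 = 1948, then multiply by 2388 repeatedly:
  2388^1973=1948  2388^1974=375  2388^1975=1798  2388^1976=2055  2388^1977=976
  2388^1978=465  2388^1979=790  2388^1980=149  2388^1981=1930
Found 1930 at exponent 1981.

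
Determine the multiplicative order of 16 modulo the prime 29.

7

The order of 16 must divide p − 1 = 28 = 2^2 · 7.
Divisors: 1, 2, 4, 7, 14, 28.
Check each in increasing order: 16^1 ≡ 16;  16^2 ≡ 24;  16^4 ≡ 25;  16^7 ≡ 1.
Smallest exponent giving 1 is 7.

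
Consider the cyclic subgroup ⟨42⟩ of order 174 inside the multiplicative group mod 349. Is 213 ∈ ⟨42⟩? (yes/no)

213 ∈ ⟨42⟩ iff 213^174 ≡ 1 (mod 349), since |⟨42⟩| = 174.
213^174 mod 349 = 348.
Since 348 ≠ 1, 213 does not lie in the subgroup.

no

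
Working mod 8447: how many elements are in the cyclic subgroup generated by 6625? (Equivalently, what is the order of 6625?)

4223

The order of 6625 must divide p − 1 = 8446 = 2 · 41 · 103.
Divisors: 1, 2, 41, 82, 103, 206, 4223, 8446.
Check each in increasing order: 6625^1 ≡ 6625;  6625^2 ≡ 13;  6625^41 ≡ 1094;  6625^82 ≡ 5809;  6625^103 ≡ 2169;  6625^206 ≡ 8029;  6625^4223 ≡ 1.
Smallest exponent giving 1 is 4223.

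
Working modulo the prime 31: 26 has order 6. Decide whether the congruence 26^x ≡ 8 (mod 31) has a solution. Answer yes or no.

8 ∈ ⟨26⟩ iff 8^6 ≡ 1 (mod 31), since |⟨26⟩| = 6.
8^6 mod 31 = 8.
Since 8 ≠ 1, 8 does not lie in the subgroup.

no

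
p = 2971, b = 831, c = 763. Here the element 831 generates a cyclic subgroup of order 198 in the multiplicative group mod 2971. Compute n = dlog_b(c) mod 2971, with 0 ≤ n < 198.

104

Baby-step giant-step with m = ceil(sqrt(198)) = 15.
Baby table (831^j mod 2971 for j=0..14):
  0:1  1:831  2:1289  3:1599  4:732  5:2208  6:1741  7:2865
  8:1044  9:32  10:2824  11:2625  12:661  13:2627  14:2323
Giant step factor: 831^(-15) ≡ 2842 (mod 2971).
Scan 763·2842^i mod 2971 for i = 0, 1, …:
  i=0: 763   i=1: 2587   i=2: 2000   i=3: 477
  i=4: 858   i=5: 2216   i=6: 2323
Match at i=6, j=14: n = 6·15 + 14 = 104.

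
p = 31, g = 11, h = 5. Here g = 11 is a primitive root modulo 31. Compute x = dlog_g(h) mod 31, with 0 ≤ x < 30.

10

Successive powers of 11 modulo 31:
  11^0=1  11^1=11  11^2=28  11^3=29  11^4=9  11^5=6
  11^6=4  11^7=13  11^8=19  11^9=23  11^10=5
So 11^10 ≡ 5 (mod 31), giving x = 10.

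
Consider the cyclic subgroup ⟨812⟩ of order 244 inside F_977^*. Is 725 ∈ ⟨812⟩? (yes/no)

725 ∈ ⟨812⟩ iff 725^244 ≡ 1 (mod 977), since |⟨812⟩| = 244.
725^244 mod 977 = 1.
Since 1 = 1, 725 lies in the subgroup.

yes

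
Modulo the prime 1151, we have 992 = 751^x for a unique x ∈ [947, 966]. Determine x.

951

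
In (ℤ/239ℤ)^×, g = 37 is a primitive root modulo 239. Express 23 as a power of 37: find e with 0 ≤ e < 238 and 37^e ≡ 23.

217

Baby-step giant-step with m = ceil(sqrt(238)) = 16.
Baby table (37^j mod 239 for j=0..15):
  0:1  1:37  2:174  3:224  4:162  5:19  6:225  7:199
  8:193  9:210  10:122  11:212  12:196  13:82  14:166  15:167
Giant step factor: 37^(-16) ≡ 198 (mod 239).
Scan 23·198^i mod 239 for i = 0, 1, …:
  i=0: 23   i=1: 13   i=2: 184   i=3: 104
  i=4: 38   i=5: 115   i=6: 65   i=7: 203
  i=8: 42   i=9: 190   i=10: 97   i=11: 86
  i=12: 59   i=13: 210
Match at i=13, j=9: e = 13·16 + 9 = 217.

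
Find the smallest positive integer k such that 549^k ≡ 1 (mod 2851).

The order of 549 must divide p − 1 = 2850 = 2 · 3 · 5^2 · 19.
Divisors: 1, 2, 3, 5, 6, 10, 15, 19, 25, 30, 38, 50, 57, 75, 95, 114, 150, 190, 285, 475, 570, 950, 1425, 2850.
Check each in increasing order: 549^1 ≡ 549;  549^2 ≡ 2046;  549^3 ≡ 2811;  549^5 ≡ 839;  549^6 ≡ 1600;  549^10 ≡ 2575;  549^15 ≡ 2218;  549^19 ≡ 2055;  549^25 ≡ 797;  549^30 ≡ 1549;  549^38 ≡ 694;  549^50 ≡ 2287;  549^57 ≡ 670;  549^75 ≡ 950;  549^95 ≡ 267;  549^114 ≡ 1293;  549^150 ≡ 1584;  549^190 ≡ 14;  549^285 ≡ 887;  549^475 ≡ 1014;  549^570 ≡ 2744;  549^950 ≡ 1836;  549^1425 ≡ 1.
Smallest exponent giving 1 is 1425.

1425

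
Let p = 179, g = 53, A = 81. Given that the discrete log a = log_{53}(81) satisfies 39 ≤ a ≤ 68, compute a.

58

Compute 53^39 mod 179 = 175, then multiply by 53 repeatedly:
  53^39=175  53^40=146  53^41=41  53^42=25  53^43=72
  53^44=57  53^45=157  53^46=87  53^47=136  53^48=48
  53^49=38  53^50=45  53^51=58  53^52=31  53^53=32
  53^54=85  53^55=30  53^56=158  53^57=140  53^58=81
Found 81 at exponent 58.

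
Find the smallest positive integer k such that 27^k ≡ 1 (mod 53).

The order of 27 must divide p − 1 = 52 = 2^2 · 13.
Divisors: 1, 2, 4, 13, 26, 52.
Check each in increasing order: 27^1 ≡ 27;  27^2 ≡ 40;  27^4 ≡ 10;  27^13 ≡ 23;  27^26 ≡ 52;  27^52 ≡ 1.
Smallest exponent giving 1 is 52.

52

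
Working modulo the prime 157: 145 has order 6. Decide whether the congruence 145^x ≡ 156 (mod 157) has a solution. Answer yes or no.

yes

156 ∈ ⟨145⟩ iff 156^6 ≡ 1 (mod 157), since |⟨145⟩| = 6.
156^6 mod 157 = 1.
Since 1 = 1, 156 lies in the subgroup.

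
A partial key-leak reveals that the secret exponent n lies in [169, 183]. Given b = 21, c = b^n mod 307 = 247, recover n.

173

Compute 21^169 mod 307 = 61, then multiply by 21 repeatedly:
  21^169=61  21^170=53  21^171=192  21^172=41  21^173=247
Found 247 at exponent 173.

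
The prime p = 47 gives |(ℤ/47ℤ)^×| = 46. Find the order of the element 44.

The order of 44 must divide p − 1 = 46 = 2 · 23.
Divisors: 1, 2, 23, 46.
Check each in increasing order: 44^1 ≡ 44;  44^2 ≡ 9;  44^23 ≡ 46;  44^46 ≡ 1.
Smallest exponent giving 1 is 46.

46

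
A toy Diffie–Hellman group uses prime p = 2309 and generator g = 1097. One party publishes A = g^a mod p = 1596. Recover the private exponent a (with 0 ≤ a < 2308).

Baby-step giant-step with m = ceil(sqrt(2308)) = 49.
Baby table (1097^j mod 2309 for j=0..48):
  0:1  1:1097  2:420  3:1249  4:916  5:437  6:1426  7:1129
  8:889  9:835  10:1631  11:2041  12:1556  13:581  14:73  15:1575
  16:643  17:1126  18:2216  19:1884  20:193  21:1602  22:245  23:921
  24:1304  25:1217  26:447  27:851  28:711  29:1834  30:759  31:1383
  32:138  33:1301  34:235  35:1496  36:1722  37:272  38:523  39:1099
  40:305  41:2089  42:1105  43:2269  44:2300  45:1672  46:838  47:304
  48:992
Giant step factor: 1097^(-49) ≡ 2009 (mod 2309).
Scan 1596·2009^i mod 2309 for i = 0, 1, …:
  i=0: 1596   i=1: 1472   i=2: 1728   i=3: 1125
  i=4: 1923   i=5: 350   i=6: 1214   i=7: 622
  i=8: 429   i=9: 604     …   i=24: 1115
  i=25: 305
Match at i=25, j=40: a = 25·49 + 40 = 1265.

1265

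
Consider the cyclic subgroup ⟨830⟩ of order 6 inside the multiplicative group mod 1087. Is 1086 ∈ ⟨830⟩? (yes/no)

1086 ∈ ⟨830⟩ iff 1086^6 ≡ 1 (mod 1087), since |⟨830⟩| = 6.
1086^6 mod 1087 = 1.
Since 1 = 1, 1086 lies in the subgroup.

yes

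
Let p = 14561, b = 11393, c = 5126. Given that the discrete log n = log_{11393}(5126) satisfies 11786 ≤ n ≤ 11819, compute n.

11790

Compute 11393^11786 mod 14561 = 414, then multiply by 11393 repeatedly:
  11393^11786=414  11393^11787=13499  11393^11788=825  11393^11789=7380  11393^11790=5126
Found 5126 at exponent 11790.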